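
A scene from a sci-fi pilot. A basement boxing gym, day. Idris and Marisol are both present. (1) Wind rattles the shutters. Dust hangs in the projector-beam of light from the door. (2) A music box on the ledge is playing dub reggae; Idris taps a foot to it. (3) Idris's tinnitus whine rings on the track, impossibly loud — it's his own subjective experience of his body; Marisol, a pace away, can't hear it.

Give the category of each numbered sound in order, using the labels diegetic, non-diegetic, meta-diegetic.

(1) ambient/room sound belonging to the story's physical space → diegetic.
Sound (2): the music comes from an on-screen device that Idris responds to, so diegetic.
Sound (3): point-of-audition from inside Idris's body; not a sound in the room, so meta-diegetic.

diegetic, diegetic, meta-diegetic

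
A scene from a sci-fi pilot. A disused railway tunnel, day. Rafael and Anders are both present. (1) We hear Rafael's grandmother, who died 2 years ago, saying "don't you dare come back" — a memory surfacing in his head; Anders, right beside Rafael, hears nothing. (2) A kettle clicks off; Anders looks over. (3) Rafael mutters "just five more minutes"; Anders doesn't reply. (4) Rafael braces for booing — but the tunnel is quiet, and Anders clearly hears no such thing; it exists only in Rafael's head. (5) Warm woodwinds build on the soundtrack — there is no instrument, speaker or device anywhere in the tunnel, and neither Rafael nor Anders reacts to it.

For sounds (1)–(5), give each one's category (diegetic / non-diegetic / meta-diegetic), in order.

(1) the voice is a memory playing only inside Rafael's mind; Anders can't hear it → meta-diegetic.
Sound (2): an in-world source (a kettle); characters could hear it, so diegetic.
(3) is diegetic: on-screen dialogue — Rafael speaks and Anders is there to hear.
(4) the sound is imagined by Rafael; nothing in the story world is producing it and Anders can't hear it → meta-diegetic.
(5) nothing in the tunnel produces it and the characters don't hear it — pure soundtrack → non-diegetic.

meta-diegetic, diegetic, diegetic, meta-diegetic, non-diegetic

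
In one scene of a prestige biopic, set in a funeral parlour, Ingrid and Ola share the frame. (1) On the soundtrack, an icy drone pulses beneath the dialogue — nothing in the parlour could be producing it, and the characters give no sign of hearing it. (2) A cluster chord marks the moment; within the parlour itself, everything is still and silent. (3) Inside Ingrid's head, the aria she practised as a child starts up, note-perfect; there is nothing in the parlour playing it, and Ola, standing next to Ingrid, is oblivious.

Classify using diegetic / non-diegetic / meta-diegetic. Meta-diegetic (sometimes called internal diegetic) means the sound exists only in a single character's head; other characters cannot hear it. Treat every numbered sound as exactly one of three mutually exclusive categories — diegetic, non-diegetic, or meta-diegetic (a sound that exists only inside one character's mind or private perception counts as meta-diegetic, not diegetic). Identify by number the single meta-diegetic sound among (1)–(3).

(1) it has no source in the story world and no character can hear it — it's underscore → non-diegetic.
Sound (2): it's a sound-design accent with no in-world source; no one in the scene can hear it, so non-diegetic.
Sound (3): the music is a memory playing inside Ingrid's mind alone; no real-world source, Ola can't hear it, so meta-diegetic.
Only (3) is meta-diegetic.

3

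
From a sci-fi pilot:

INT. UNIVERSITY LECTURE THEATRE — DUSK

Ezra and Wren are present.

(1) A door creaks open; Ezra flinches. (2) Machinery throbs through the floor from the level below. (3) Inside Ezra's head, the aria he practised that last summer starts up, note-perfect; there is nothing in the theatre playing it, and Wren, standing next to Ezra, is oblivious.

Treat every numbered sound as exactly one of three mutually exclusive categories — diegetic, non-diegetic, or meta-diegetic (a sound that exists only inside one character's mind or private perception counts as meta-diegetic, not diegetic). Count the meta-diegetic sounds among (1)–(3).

(1) a door is a real object/event in the scene's world → diegetic.
Sound (2): ambient/room sound belonging to the story's physical space, so diegetic.
(3) remembered music, private to Ezra — Wren is oblivious because it isn't in the room → meta-diegetic.
So 1 of the 3 is meta-diegetic: (3).

1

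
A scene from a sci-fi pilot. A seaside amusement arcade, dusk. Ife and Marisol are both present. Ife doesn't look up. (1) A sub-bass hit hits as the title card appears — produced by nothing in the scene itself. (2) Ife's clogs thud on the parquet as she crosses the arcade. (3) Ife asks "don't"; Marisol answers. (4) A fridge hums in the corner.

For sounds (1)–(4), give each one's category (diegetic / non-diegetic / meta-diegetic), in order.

non-diegetic, diegetic, diegetic, diegetic

(1) it's a sound-design accent with no in-world source; no one in the scene can hear it → non-diegetic.
Sound (2): a character's body making contact with the set — an in-world sound, so diegetic.
(3) Ife is a character speaking aloud in the scene → diegetic.
(4) it's the actual ambient sound of the location → diegetic.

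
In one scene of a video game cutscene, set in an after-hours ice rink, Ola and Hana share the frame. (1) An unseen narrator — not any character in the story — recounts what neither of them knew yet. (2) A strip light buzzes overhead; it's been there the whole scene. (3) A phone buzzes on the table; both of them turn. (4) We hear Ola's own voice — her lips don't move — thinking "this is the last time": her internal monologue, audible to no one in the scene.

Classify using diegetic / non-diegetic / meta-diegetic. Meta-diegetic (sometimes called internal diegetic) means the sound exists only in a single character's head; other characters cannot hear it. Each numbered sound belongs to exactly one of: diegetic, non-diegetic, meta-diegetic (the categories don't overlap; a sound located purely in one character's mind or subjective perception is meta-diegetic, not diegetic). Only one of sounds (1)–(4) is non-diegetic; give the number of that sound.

(1) is non-diegetic: external voice-over — not a character, not heard by anyone in the scene.
(2) is diegetic: ambient/room sound belonging to the story's physical space.
(3) is diegetic: the sound comes from a phone physically present in the location.
(4) is meta-diegetic: Ola's thought-voice: a private mental sound no other character can hear.
Only (1) is non-diegetic.

1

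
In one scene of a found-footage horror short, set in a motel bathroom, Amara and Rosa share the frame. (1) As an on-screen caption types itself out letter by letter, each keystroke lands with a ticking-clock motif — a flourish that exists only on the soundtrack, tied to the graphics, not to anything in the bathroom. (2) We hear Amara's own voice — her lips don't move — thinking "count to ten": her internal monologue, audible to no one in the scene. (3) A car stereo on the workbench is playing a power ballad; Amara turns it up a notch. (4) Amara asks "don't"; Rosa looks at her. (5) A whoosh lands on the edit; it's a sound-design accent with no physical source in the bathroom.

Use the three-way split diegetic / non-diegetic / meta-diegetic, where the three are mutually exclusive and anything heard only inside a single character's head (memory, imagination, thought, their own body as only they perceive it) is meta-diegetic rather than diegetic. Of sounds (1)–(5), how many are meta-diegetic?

(1) is non-diegetic: sound married to a title/caption — outside the diegesis by definition.
(2) Amara's thought-voice: a private mental sound no other character can hear → meta-diegetic.
(3) is diegetic: a car stereo is a physical source in the scene and Amara reacts to it.
(4) on-screen dialogue — Amara speaks and Rosa is there to hear → diegetic.
(5) an editorial stinger — it belongs to the cut, not the story world → non-diegetic.
Meta-diegetic: (2) — that's 1.

1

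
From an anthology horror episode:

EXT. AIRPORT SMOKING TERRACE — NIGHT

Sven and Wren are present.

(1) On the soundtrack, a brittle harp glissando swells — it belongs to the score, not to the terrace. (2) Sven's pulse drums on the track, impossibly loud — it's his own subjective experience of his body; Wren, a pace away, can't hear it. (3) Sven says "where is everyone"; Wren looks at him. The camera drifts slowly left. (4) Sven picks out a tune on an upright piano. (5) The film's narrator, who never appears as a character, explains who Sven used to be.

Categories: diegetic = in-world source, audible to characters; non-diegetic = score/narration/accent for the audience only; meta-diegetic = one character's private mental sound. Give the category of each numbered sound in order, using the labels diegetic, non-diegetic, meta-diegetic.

non-diegetic, meta-diegetic, diegetic, diegetic, non-diegetic

Sound (1): it has no source in the story world and no character can hear it — it's underscore, so non-diegetic.
(2) a subjective body sound — Sven's private perception, inaudible to Wren → meta-diegetic.
Sound (3): Sven is a character speaking aloud in the scene, so diegetic.
(4) Sven is producing the music live, in the story world → diegetic.
(5) is non-diegetic: external voice-over — not a character, not heard by anyone in the scene.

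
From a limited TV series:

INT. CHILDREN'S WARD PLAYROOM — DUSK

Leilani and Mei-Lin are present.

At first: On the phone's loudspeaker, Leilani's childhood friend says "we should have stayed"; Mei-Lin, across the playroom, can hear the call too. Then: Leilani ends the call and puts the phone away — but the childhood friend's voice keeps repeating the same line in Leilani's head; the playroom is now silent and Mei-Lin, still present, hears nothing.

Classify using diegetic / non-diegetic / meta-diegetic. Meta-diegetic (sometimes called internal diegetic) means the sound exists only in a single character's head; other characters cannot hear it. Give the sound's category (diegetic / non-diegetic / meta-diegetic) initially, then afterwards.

diegetic, meta-diegetic

Initially: the loudspeaker is an in-world source; both Leilani and Mei-Lin hear the call → diegetic.
Afterwards: with the phone off, the voice continues only as Leilani's private mental replay — Mei-Lin can't hear it → meta-diegetic.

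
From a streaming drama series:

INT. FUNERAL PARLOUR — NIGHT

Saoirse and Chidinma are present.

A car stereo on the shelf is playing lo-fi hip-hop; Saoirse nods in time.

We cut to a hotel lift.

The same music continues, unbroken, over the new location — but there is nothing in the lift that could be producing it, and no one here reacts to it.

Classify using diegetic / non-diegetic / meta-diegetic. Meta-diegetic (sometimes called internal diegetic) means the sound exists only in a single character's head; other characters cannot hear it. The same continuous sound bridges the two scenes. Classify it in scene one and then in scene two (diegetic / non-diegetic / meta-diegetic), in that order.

Scene one: a car stereo is an on-screen source and Saoirse reacts to it → diegetic.
Scene two: there is no source in the lift and no one hears it — it's now underscore → non-diegetic.

diegetic, non-diegetic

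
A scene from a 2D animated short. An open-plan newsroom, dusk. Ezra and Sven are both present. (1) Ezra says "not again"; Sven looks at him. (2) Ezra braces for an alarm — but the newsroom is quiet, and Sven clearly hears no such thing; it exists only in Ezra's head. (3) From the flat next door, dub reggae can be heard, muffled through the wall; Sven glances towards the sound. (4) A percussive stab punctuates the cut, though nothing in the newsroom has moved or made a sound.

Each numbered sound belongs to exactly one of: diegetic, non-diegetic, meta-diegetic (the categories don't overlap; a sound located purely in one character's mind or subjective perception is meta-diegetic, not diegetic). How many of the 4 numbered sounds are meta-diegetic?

1

(1) is diegetic: spoken by a character present in the story world.
(2) subjective to Ezra: the newsroom is silent and Sven hears nothing → meta-diegetic.
(3) the music has an off-screen but real-world source and a character hears it → diegetic.
(4) is non-diegetic: nothing in the scene produces it; it's an accent added for the audience.
Meta-diegetic: (2) — that's 1.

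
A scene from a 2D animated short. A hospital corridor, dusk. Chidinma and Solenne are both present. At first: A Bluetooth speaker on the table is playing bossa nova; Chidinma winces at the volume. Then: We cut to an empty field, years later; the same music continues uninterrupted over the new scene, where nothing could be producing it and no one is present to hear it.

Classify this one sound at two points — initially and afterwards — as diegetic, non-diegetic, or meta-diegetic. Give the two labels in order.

Initially: a Bluetooth speaker is a real in-scene source and Chidinma reacts to it → diegetic.
Afterwards: there is no longer any in-world source and no one can hear it — it has become underscore → non-diegetic.

diegetic, non-diegetic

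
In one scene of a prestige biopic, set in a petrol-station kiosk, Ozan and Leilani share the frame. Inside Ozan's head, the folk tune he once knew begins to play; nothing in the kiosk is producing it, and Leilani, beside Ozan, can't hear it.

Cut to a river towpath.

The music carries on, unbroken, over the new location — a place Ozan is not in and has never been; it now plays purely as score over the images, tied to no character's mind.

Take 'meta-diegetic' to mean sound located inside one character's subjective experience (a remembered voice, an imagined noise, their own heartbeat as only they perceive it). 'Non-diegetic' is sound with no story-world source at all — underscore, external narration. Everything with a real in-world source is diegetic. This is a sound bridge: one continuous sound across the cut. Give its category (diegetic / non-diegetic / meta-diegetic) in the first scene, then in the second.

meta-diegetic, non-diegetic

Scene one: the music exists only inside Ozan's mind; Leilani can't hear it → meta-diegetic.
Scene two: it's detached from Ozan entirely and plays over unrelated images with no in-world source — conventional underscore → non-diegetic.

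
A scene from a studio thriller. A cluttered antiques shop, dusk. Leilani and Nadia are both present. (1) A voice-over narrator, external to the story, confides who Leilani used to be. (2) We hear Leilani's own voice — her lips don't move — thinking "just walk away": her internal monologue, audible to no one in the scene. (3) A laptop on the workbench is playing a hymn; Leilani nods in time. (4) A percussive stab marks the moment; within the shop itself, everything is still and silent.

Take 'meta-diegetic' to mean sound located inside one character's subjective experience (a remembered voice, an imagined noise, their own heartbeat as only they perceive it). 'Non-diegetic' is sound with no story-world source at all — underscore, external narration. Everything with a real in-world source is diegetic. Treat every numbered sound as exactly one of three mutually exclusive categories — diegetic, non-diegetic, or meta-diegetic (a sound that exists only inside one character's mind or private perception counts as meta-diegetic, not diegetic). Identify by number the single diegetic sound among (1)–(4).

3

Sound (1): commentary laid over the scene from outside the fiction, so non-diegetic.
Sound (2): Leilani's thought-voice: a private mental sound no other character can hear, so meta-diegetic.
(3) source music from a laptop, which exists in the story world → diegetic.
Sound (4): nothing in the scene produces it; it's an accent added for the audience, so non-diegetic.
Only (3) is diegetic.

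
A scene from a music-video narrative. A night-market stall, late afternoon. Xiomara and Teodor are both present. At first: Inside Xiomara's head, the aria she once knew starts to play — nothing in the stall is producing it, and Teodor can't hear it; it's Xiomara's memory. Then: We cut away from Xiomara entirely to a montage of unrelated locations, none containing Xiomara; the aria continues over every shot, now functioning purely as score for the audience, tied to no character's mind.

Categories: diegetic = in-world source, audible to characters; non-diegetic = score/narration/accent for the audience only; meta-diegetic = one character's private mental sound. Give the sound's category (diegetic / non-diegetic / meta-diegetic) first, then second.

meta-diegetic, non-diegetic

First: the music lives inside Xiomara's mind alone; Teodor can't hear it → meta-diegetic.
Second: once it plays over shots Xiomara isn't in, detached from any character's subjectivity, it's conventional underscore → non-diegetic.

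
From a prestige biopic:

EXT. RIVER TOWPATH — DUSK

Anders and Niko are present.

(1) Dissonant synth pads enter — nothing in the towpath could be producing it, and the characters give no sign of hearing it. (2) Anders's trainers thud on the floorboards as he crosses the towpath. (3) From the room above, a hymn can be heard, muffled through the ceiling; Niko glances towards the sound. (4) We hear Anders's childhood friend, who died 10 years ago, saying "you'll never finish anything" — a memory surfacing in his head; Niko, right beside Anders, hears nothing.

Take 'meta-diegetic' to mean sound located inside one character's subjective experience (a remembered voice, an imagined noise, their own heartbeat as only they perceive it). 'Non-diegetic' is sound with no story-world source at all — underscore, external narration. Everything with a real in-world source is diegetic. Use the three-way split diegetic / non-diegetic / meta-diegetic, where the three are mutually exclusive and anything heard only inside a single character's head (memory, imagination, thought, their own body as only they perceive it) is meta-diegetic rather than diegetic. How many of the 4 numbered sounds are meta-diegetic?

(1) score with no on-screen or off-screen source; it exists for the audience alone → non-diegetic.
(2) it's the physical sound of Anders moving in the space → diegetic.
(3) it's coming from the room above — a location within the story world — and Niko reacts → diegetic.
Sound (4): the voice is a memory playing only inside Anders's mind; Niko can't hear it, so meta-diegetic.
Meta-diegetic: (4) — that's 1.

1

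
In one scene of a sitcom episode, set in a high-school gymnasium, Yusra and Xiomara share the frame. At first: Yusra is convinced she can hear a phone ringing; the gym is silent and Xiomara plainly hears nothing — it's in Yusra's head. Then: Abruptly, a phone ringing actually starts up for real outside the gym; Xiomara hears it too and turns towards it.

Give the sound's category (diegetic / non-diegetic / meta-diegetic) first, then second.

meta-diegetic, diegetic

First: only Yusra 'hears' it — imagined, in her mind → meta-diegetic.
Second: now there's a real external source and Xiomara hears it too — in the story world → diegetic.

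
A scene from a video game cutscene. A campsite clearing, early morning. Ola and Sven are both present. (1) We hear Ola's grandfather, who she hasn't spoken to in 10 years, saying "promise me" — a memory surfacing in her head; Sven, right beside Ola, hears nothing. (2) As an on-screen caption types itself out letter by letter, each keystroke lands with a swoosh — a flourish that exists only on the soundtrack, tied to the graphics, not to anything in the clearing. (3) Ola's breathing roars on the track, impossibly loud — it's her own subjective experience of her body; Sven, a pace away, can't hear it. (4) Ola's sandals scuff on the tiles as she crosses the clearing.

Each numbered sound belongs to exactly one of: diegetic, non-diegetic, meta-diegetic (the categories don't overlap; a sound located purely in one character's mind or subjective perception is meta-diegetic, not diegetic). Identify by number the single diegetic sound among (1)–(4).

4

(1) is meta-diegetic: it's Ola's recollection rendered as sound; the other character can't hear it.
(2) it accompanies on-screen graphics, not anything inside the story world → non-diegetic.
(3) it's Ola's internal bodily sensation rendered as sound; only Ola 'hears' it → meta-diegetic.
(4) is diegetic: Ola's footsteps are produced in the story world.
Only (4) is diegetic.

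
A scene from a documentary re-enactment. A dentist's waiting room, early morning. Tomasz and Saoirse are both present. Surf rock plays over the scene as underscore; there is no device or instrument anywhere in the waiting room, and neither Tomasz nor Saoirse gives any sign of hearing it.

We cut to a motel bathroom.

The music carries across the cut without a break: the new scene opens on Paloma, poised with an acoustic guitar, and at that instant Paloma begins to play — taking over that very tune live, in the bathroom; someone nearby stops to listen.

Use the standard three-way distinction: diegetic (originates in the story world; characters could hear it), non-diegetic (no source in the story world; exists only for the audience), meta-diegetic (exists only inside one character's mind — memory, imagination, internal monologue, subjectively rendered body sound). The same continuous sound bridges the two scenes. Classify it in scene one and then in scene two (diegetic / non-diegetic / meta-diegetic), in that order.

non-diegetic, diegetic

Scene one: there's no in-world source anywhere and no character hears it — underscore for the audience only → non-diegetic.
Scene two: from the moment Paloma starts playing, the tune is being performed on an acoustic guitar inside the story world and another character hears it → diegetic.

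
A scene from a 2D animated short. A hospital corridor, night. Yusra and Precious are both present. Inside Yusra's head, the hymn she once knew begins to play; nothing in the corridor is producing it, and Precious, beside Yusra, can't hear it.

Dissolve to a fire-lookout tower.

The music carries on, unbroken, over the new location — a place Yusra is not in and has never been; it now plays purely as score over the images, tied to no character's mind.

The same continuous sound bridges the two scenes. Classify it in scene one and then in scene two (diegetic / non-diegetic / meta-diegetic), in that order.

meta-diegetic, non-diegetic

Scene one: the music exists only inside Yusra's mind; Precious can't hear it → meta-diegetic.
Scene two: it's detached from Yusra entirely and plays over unrelated images with no in-world source — conventional underscore → non-diegetic.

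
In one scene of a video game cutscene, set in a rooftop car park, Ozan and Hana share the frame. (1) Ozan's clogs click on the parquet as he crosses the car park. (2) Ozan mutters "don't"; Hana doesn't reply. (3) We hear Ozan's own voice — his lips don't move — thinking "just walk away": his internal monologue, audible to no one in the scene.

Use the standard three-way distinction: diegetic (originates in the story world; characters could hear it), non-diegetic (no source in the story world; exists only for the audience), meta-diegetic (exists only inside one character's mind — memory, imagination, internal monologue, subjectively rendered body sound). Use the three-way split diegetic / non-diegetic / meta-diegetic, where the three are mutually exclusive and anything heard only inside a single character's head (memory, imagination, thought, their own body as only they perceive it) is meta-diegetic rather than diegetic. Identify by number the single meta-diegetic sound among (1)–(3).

(1) a character's body making contact with the set — an in-world sound → diegetic.
(2) is diegetic: spoken by a character present in the story world.
(3) is meta-diegetic: internal monologue — inside Ozan's mind, not spoken into the scene.
Only (3) is meta-diegetic.

3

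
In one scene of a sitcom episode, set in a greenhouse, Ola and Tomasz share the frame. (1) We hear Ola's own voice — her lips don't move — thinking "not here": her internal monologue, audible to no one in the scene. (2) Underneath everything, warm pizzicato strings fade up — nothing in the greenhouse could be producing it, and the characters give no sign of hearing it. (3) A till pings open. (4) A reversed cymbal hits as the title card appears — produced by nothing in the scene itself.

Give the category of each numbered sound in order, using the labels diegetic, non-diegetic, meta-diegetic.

(1) it's Ola's unspoken thought, heard only by the audience via her subjectivity → meta-diegetic.
(2) is non-diegetic: nothing in the greenhouse produces it and the characters don't hear it — pure soundtrack.
(3) is diegetic: the sound comes from a till physically present in the location.
(4) is non-diegetic: an editorial stinger — it belongs to the cut, not the story world.

meta-diegetic, non-diegetic, diegetic, non-diegetic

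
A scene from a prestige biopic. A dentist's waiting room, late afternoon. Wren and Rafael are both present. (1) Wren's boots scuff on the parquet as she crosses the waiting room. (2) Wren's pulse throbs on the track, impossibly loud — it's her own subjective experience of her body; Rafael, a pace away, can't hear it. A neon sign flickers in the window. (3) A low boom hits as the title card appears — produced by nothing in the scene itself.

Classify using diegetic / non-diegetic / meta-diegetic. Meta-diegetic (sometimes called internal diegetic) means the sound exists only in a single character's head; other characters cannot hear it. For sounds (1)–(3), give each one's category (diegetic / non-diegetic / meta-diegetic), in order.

(1) is diegetic: it's the physical sound of Wren moving in the space.
(2) is meta-diegetic: point-of-audition from inside Wren's body; not a sound in the room.
Sound (3): nothing in the scene produces it; it's an accent added for the audience, so non-diegetic.

diegetic, meta-diegetic, non-diegetic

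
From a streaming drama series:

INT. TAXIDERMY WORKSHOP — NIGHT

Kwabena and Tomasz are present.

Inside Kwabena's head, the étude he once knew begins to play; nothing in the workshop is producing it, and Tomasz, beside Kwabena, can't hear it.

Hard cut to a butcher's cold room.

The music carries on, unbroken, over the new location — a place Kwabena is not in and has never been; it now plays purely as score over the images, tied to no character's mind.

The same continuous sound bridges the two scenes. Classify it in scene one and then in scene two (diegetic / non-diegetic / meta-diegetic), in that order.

Scene one: the music exists only inside Kwabena's mind; Tomasz can't hear it → meta-diegetic.
Scene two: it's detached from Kwabena entirely and plays over unrelated images with no in-world source — conventional underscore → non-diegetic.

meta-diegetic, non-diegetic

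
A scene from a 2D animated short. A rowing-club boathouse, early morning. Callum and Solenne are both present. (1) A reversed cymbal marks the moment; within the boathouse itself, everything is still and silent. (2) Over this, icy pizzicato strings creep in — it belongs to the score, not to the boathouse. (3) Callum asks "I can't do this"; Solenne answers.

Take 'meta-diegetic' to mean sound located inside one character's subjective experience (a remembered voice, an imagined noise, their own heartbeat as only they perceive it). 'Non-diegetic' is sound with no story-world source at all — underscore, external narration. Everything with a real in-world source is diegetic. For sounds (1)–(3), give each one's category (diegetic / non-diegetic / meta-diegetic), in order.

non-diegetic, non-diegetic, diegetic

(1) it's a sound-design accent with no in-world source; no one in the scene can hear it → non-diegetic.
(2) it has no source in the story world and no character can hear it — it's underscore → non-diegetic.
(3) on-screen dialogue — Callum speaks and Solenne is there to hear → diegetic.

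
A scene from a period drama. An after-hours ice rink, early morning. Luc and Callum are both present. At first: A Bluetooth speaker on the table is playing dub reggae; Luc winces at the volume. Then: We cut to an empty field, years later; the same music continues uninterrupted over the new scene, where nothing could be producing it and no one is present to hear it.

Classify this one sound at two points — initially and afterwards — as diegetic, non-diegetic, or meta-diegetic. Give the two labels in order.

Initially: a Bluetooth speaker is a real in-scene source and Luc reacts to it → diegetic.
Afterwards: there is no longer any in-world source and no one can hear it — it has become underscore → non-diegetic.

diegetic, non-diegetic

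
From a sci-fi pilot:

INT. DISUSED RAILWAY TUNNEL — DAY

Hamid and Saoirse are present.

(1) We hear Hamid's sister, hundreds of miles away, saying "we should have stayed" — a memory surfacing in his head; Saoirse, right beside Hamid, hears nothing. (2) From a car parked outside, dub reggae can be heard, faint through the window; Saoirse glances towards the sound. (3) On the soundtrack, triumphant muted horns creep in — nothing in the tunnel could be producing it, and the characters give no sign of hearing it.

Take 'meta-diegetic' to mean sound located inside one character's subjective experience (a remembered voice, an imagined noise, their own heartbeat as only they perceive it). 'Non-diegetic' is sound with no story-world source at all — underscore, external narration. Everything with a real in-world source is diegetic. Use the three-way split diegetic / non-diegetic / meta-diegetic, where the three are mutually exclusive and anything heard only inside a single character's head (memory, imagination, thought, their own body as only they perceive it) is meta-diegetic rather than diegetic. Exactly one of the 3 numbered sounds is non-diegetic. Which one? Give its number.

3

Sound (1): the voice is a memory playing only inside Hamid's mind; Saoirse can't hear it, so meta-diegetic.
(2) off-screen diegetic: the source is out of frame but still in the story's space → diegetic.
(3) nothing in the tunnel produces it and the characters don't hear it — pure soundtrack → non-diegetic.
Only (3) is non-diegetic.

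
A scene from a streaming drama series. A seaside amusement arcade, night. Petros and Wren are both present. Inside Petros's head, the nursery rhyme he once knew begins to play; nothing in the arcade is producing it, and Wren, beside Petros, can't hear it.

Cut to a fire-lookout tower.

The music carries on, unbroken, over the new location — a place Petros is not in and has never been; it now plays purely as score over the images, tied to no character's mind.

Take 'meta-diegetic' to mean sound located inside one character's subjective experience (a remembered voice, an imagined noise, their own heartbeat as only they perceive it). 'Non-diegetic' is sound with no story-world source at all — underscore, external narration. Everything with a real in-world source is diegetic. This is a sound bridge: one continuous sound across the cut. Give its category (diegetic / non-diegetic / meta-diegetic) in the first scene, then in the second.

meta-diegetic, non-diegetic

Scene one: the music exists only inside Petros's mind; Wren can't hear it → meta-diegetic.
Scene two: it's detached from Petros entirely and plays over unrelated images with no in-world source — conventional underscore → non-diegetic.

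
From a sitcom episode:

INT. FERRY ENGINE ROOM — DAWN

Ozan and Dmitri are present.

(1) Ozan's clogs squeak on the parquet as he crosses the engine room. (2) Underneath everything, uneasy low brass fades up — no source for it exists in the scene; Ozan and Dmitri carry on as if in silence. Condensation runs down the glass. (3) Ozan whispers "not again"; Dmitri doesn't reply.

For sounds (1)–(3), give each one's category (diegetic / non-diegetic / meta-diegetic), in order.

diegetic, non-diegetic, diegetic

(1) a character's body making contact with the set — an in-world sound → diegetic.
(2) is non-diegetic: score with no on-screen or off-screen source; it exists for the audience alone.
(3) Ozan is a character speaking aloud in the scene → diegetic.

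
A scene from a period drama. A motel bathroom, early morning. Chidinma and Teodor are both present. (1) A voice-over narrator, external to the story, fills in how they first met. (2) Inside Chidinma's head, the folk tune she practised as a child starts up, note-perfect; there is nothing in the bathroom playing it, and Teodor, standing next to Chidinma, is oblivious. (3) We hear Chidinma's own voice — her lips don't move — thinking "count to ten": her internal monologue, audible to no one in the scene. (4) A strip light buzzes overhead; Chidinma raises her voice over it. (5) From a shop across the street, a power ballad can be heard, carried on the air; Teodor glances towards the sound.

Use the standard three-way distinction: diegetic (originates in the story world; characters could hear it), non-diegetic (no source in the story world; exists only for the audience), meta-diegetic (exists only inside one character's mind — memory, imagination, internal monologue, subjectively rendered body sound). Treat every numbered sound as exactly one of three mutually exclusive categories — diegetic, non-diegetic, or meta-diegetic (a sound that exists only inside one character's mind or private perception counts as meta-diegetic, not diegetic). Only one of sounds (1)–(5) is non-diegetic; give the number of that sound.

1

(1) commentary laid over the scene from outside the fiction → non-diegetic.
(2) is meta-diegetic: the music is a memory playing inside Chidinma's mind alone; no real-world source, Teodor can't hear it.
(3) internal monologue — inside Chidinma's mind, not spoken into the scene → meta-diegetic.
(4) a strip light is part of the location's real environment → diegetic.
(5) is diegetic: the music has an off-screen but real-world source and a character hears it.
Only (1) is non-diegetic.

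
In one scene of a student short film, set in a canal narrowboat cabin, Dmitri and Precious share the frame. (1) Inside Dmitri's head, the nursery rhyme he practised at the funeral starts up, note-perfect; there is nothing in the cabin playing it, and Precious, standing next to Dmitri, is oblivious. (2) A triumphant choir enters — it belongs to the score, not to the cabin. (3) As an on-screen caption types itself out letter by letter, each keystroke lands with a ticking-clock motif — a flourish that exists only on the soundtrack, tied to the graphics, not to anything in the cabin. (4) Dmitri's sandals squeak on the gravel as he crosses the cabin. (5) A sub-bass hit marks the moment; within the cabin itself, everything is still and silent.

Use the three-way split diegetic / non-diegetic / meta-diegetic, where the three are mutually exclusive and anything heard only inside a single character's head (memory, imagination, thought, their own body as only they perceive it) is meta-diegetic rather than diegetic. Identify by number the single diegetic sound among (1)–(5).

Sound (1): the music is a memory playing inside Dmitri's mind alone; no real-world source, Precious can't hear it, so meta-diegetic.
(2) is non-diegetic: score with no on-screen or off-screen source; it exists for the audience alone.
Sound (3): sound married to a title/caption — outside the diegesis by definition, so non-diegetic.
Sound (4): Dmitri's footsteps are produced in the story world, so diegetic.
Sound (5): nothing in the scene produces it; it's an accent added for the audience, so non-diegetic.
Only (4) is diegetic.

4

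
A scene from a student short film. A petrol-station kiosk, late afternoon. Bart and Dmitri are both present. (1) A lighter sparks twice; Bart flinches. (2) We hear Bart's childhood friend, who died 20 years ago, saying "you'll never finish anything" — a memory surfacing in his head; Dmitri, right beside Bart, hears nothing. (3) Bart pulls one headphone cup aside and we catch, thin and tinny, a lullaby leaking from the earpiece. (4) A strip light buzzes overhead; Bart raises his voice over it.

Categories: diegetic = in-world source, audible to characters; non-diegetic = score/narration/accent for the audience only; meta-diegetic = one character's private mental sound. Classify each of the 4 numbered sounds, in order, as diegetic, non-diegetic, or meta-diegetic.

diegetic, meta-diegetic, diegetic, diegetic

(1) is diegetic: a lighter is a real object/event in the scene's world.
(2) it's Bart's recollection rendered as sound; the other character can't hear it → meta-diegetic.
(3) is diegetic: the earpiece is a real device on Bart's head — source music.
Sound (4): it's the actual ambient sound of the location, so diegetic.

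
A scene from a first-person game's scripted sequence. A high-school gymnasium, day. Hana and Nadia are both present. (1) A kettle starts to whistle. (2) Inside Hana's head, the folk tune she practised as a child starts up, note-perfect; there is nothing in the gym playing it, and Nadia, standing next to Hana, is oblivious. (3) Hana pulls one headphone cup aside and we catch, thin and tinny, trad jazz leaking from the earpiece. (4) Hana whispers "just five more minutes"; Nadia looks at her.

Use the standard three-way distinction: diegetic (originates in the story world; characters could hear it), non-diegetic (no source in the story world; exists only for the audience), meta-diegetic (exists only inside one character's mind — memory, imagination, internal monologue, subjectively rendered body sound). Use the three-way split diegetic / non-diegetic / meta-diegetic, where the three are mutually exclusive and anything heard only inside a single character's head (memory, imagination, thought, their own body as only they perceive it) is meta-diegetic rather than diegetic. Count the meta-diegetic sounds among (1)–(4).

1

(1) a kettle is a real object/event in the scene's world → diegetic.
(2) remembered music, private to Hana — Nadia is oblivious because it isn't in the room → meta-diegetic.
Sound (3): the earpiece is a real device on Hana's head — source music, so diegetic.
(4) is diegetic: spoken by a character present in the story world.
So 1 of the 4 is meta-diegetic: (2).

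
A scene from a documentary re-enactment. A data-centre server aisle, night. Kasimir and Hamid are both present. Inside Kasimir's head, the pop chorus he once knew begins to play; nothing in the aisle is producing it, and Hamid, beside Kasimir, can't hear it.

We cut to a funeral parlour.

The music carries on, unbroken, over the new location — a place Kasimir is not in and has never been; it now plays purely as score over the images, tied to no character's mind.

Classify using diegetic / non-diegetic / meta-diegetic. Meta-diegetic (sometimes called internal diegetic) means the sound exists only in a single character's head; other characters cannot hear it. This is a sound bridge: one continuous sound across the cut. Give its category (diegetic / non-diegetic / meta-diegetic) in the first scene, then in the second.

meta-diegetic, non-diegetic

Scene one: the music exists only inside Kasimir's mind; Hamid can't hear it → meta-diegetic.
Scene two: it's detached from Kasimir entirely and plays over unrelated images with no in-world source — conventional underscore → non-diegetic.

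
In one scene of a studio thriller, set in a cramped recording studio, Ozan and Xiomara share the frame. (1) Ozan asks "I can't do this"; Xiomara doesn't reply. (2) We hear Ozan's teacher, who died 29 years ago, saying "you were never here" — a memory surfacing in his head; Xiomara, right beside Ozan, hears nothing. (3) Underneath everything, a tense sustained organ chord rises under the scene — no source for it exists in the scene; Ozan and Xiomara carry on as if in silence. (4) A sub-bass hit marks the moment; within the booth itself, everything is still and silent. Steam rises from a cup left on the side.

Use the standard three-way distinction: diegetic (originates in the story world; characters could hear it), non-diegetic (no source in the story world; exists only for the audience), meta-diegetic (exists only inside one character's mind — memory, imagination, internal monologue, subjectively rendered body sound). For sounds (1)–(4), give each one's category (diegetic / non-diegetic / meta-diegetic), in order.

Sound (1): on-screen dialogue — Ozan speaks and Xiomara is there to hear, so diegetic.
Sound (2): it's Ozan's recollection rendered as sound; the other character can't hear it, so meta-diegetic.
(3) nothing in the booth produces it and the characters don't hear it — pure soundtrack → non-diegetic.
(4) nothing in the scene produces it; it's an accent added for the audience → non-diegetic.

diegetic, meta-diegetic, non-diegetic, non-diegetic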